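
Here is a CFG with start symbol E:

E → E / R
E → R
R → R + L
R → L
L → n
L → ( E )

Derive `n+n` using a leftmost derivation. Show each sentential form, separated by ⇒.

E⇒R⇒R+L⇒L+L⇒n+L⇒n+n

E ⇒ R   [E → R]
R ⇒ R+L   [R → R + L]
R+L ⇒ L+L   [R → L]
L+L ⇒ n+L   [L → n]
n+L ⇒ n+n   [L → n]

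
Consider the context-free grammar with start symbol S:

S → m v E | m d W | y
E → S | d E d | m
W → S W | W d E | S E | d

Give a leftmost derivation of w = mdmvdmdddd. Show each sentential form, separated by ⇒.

S ⇒ mdW   [S → m d W]
mdW ⇒ mdSW   [W → S W]
mdSW ⇒ mdmvEW   [S → m v E]
mdmvEW ⇒ mdmvdEdW   [E → d E d]
mdmvdEdW ⇒ mdmvdSdW   [E → S]
mdmvdSdW ⇒ mdmvdmdWdW   [S → m d W]
mdmvdmdWdW ⇒ mdmvdmdddW   [W → d]
mdmvdmdddW ⇒ mdmvdmdddd   [W → d]

S ⇒ mdW ⇒ mdSW ⇒ mdmvEW ⇒ mdmvdEdW ⇒ mdmvdSdW ⇒ mdmvdmdWdW ⇒ mdmvdmdddW ⇒ mdmvdmdddd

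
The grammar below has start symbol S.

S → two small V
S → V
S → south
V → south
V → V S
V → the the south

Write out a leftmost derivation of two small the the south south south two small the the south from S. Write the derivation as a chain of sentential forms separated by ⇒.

S ⇒ two small V   [S → two small V]
two small V ⇒ two small V S   [V → V S]
two small V S ⇒ two small the the south S   [V → the the south]
two small the the south S ⇒ two small the the south V   [S → V]
two small the the south V ⇒ two small the the south V S   [V → V S]
two small the the south V S ⇒ two small the the south V S S   [V → V S]
two small the the south V S S ⇒ two small the the south south S S   [V → south]
two small the the south south S S ⇒ two small the the south south south S   [S → south]
two small the the south south south S ⇒ two small the the south south south two small V   [S → two small V]
two small the the south south south two small V ⇒ two small the the south south south two small the the south   [V → the the south]

S ⇒ two small V ⇒ two small V S ⇒ two small the the south S ⇒ two small the the south V ⇒ two small the the south V S ⇒ two small the the south V S S ⇒ two small the the south south S S ⇒ two small the the south south south S ⇒ two small the the south south south two small V ⇒ two small the the south south south two small the the south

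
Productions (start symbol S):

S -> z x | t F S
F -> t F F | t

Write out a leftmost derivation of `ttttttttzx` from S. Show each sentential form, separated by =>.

S => tFS => ttFFS => tttFFFS => ttttFFS => tttttFFFS => ttttttFFS => tttttttFS => ttttttttS => ttttttttzx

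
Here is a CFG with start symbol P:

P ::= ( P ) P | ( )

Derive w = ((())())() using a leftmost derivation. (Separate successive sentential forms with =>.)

P => (P)P   [P ::= ( P ) P]
(P)P => ((P)P)P   [P ::= ( P ) P]
((P)P)P => ((())P)P   [P ::= ( )]
((())P)P => ((())())P   [P ::= ( )]
((())())P => ((())())()   [P ::= ( )]

P=>(P)P=>((P)P)P=>((())P)P=>((())())P=>((())())()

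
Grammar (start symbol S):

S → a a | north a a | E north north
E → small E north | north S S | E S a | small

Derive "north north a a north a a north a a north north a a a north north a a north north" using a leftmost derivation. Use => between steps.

S => E north north   [S → E north north]
E north north => north S S north north   [E → north S S]
north S S north north => north E north north S north north   [S → E north north]
north E north north S north north => north E S a north north S north north   [E → E S a]
north E S a north north S north north => north north S S S a north north S north north   [E → north S S]
north north S S S a north north S north north => north north a a S S a north north S north north   [S → a a]
north north a a S S a north north S north north => north north a a E north north S a north north S north north   [S → E north north]
north north a a E north north S a north north S north north => north north a a north S S north north S a north north S north north   [E → north S S]
north north a a north S S north north S a north north S north north => north north a a north a a S north north S a north north S north north   [S → a a]
north north a a north a a S north north S a north north S north north => north north a a north a a north a a north north S a north north S north north   [S → north a a]
north north a a north a a north a a north north S a north north S north north => north north a a north a a north a a north north a a a north north S north north   [S → a a]
north north a a north a a north a a north north a a a north north S north north => north north a a north a a north a a north north a a a north north a a north north   [S → a a]

S => E north north => north S S north north => north E north north S north north => north E S a north north S north north => north north S S S a north north S north north => north north a a S S a north north S north north => north north a a E north north S a north north S north north => north north a a north S S north north S a north north S north north => north north a a north a a S north north S a north north S north north => north north a a north a a north a a north north S a north north S north north => north north a a north a a north a a north north a a a north north S north north => north north a a north a a north a a north north a a a north north a a north north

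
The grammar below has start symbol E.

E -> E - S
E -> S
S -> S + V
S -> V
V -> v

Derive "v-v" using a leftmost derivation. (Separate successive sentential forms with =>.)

E => E-S   [E -> E - S]
E-S => S-S   [E -> S]
S-S => V-S   [S -> V]
V-S => v-S   [V -> v]
v-S => v-V   [S -> V]
v-V => v-v   [V -> v]

E => E-S => S-S => V-S => v-S => v-V => v-v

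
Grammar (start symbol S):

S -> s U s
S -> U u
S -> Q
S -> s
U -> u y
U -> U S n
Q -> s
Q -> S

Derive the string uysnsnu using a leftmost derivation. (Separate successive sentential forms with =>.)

S=>Uu=>USnu=>USnSnu=>uySnSnu=>uysnSnu=>uysnsnu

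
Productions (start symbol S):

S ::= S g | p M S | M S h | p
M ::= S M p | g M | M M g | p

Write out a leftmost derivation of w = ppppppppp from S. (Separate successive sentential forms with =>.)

S=>pMS=>pSMpS=>ppMSMpS=>ppSMpSMpS=>pppMpSMpS=>pppppSMpS=>ppppppMpS=>ppppppppS=>ppppppppp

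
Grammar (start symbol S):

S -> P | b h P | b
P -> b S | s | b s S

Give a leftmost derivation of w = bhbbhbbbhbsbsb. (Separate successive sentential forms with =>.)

S => bhP   [S -> b h P]
bhP => bhbS   [P -> b S]
bhbS => bhbbhP   [S -> b h P]
bhbbhP => bhbbhbS   [P -> b S]
bhbbhbS => bhbbhbP   [S -> P]
bhbbhbP => bhbbhbbS   [P -> b S]
bhbbhbbS => bhbbhbbbhP   [S -> b h P]
bhbbhbbbhP => bhbbhbbbhbsS   [P -> b s S]
bhbbhbbbhbsS => bhbbhbbbhbsP   [S -> P]
bhbbhbbbhbsP => bhbbhbbbhbsbsS   [P -> b s S]
bhbbhbbbhbsbsS => bhbbhbbbhbsbsb   [S -> b]

S=>bhP=>bhbS=>bhbbhP=>bhbbhbS=>bhbbhbP=>bhbbhbbS=>bhbbhbbbhP=>bhbbhbbbhbsS=>bhbbhbbbhbsP=>bhbbhbbbhbsbsS=>bhbbhbbbhbsbsb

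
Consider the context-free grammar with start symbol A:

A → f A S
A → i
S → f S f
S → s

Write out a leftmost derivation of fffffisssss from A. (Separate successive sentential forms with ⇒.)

A ⇒ fAS   [A → f A S]
fAS ⇒ ffASS   [A → f A S]
ffASS ⇒ fffASSS   [A → f A S]
fffASSS ⇒ ffffASSSS   [A → f A S]
ffffASSSS ⇒ fffffASSSSS   [A → f A S]
fffffASSSSS ⇒ fffffiSSSSS   [A → i]
fffffiSSSSS ⇒ fffffisSSSS   [S → s]
fffffisSSSS ⇒ fffffissSSS   [S → s]
fffffissSSS ⇒ fffffisssSS   [S → s]
fffffisssSS ⇒ fffffissssS   [S → s]
fffffissssS ⇒ fffffisssss   [S → s]

A ⇒ fAS ⇒ ffASS ⇒ fffASSS ⇒ ffffASSSS ⇒ fffffASSSSS ⇒ fffffiSSSSS ⇒ fffffisSSSS ⇒ fffffissSSS ⇒ fffffisssSS ⇒ fffffissssS ⇒ fffffisssss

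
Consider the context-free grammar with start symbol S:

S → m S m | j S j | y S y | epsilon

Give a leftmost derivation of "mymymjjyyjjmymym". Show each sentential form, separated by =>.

S => mSm   [S → m S m]
mSm => mySym   [S → y S y]
mySym => mymSmym   [S → m S m]
mymSmym => mymySymym   [S → y S y]
mymySymym => mymymSmymym   [S → m S m]
mymymSmymym => mymymjSjmymym   [S → j S j]
mymymjSjmymym => mymymjjSjjmymym   [S → j S j]
mymymjjSjjmymym => mymymjjySyjjmymym   [S → y S y]
mymymjjySyjjmymym => mymymjjyyjjmymym   [S → epsilon]

S=>mSm=>mySym=>mymSmym=>mymySymym=>mymymSmymym=>mymymjSjmymym=>mymymjjSjjmymym=>mymymjjySyjjmymym=>mymymjjyyjjmymym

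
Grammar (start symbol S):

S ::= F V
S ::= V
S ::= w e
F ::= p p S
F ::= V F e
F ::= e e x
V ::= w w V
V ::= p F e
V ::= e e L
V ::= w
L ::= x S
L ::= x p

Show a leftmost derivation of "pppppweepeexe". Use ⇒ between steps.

S ⇒ FV   [S ::= F V]
FV ⇒ ppSV   [F ::= p p S]
ppSV ⇒ ppVV   [S ::= V]
ppVV ⇒ pppFeV   [V ::= p F e]
pppFeV ⇒ pppppSeV   [F ::= p p S]
pppppSeV ⇒ pppppweeV   [S ::= w e]
pppppweeV ⇒ pppppweepFe   [V ::= p F e]
pppppweepFe ⇒ pppppweepeexe   [F ::= e e x]

S ⇒ FV ⇒ ppSV ⇒ ppVV ⇒ pppFeV ⇒ pppppSeV ⇒ pppppweeV ⇒ pppppweepFe ⇒ pppppweepeexe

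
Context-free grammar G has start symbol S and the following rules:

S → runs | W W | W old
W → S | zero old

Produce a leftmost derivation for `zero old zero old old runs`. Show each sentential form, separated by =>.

S => W W   [S → W W]
W W => S W   [W → S]
S W => W old W   [S → W old]
W old W => S old W   [W → S]
S old W => W W old W   [S → W W]
W W old W => zero old W old W   [W → zero old]
zero old W old W => zero old zero old old W   [W → zero old]
zero old zero old old W => zero old zero old old S   [W → S]
zero old zero old old S => zero old zero old old runs   [S → runs]

S => W W => S W => W old W => S old W => W W old W => zero old W old W => zero old zero old old W => zero old zero old old S => zero old zero old old runs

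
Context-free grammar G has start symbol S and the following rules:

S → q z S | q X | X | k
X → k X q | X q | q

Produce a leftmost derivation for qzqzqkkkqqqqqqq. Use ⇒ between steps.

S⇒qzS⇒qzqzS⇒qzqzqX⇒qzqzqXq⇒qzqzqXqq⇒qzqzqkXqqq⇒qzqzqkXqqqq⇒qzqzqkkXqqqqq⇒qzqzqkkkXqqqqqq⇒qzqzqkkkqqqqqqq

S ⇒ qzS   [S → q z S]
qzS ⇒ qzqzS   [S → q z S]
qzqzS ⇒ qzqzqX   [S → q X]
qzqzqX ⇒ qzqzqXq   [X → X q]
qzqzqXq ⇒ qzqzqXqq   [X → X q]
qzqzqXqq ⇒ qzqzqkXqqq   [X → k X q]
qzqzqkXqqq ⇒ qzqzqkXqqqq   [X → X q]
qzqzqkXqqqq ⇒ qzqzqkkXqqqqq   [X → k X q]
qzqzqkkXqqqqq ⇒ qzqzqkkkXqqqqqq   [X → k X q]
qzqzqkkkXqqqqqq ⇒ qzqzqkkkqqqqqqq   [X → q]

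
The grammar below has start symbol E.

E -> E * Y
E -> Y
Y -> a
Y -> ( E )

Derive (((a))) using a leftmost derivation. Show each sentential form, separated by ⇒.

E ⇒ Y ⇒ (E) ⇒ (Y) ⇒ ((E)) ⇒ ((Y)) ⇒ (((E))) ⇒ (((Y))) ⇒ (((a)))

E ⇒ Y   [E -> Y]
Y ⇒ (E)   [Y -> ( E )]
(E) ⇒ (Y)   [E -> Y]
(Y) ⇒ ((E))   [Y -> ( E )]
((E)) ⇒ ((Y))   [E -> Y]
((Y)) ⇒ (((E)))   [Y -> ( E )]
(((E))) ⇒ (((Y)))   [E -> Y]
(((Y))) ⇒ (((a)))   [Y -> a]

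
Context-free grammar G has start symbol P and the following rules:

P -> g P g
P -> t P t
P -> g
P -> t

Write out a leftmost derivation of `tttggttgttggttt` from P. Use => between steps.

P => tPt => ttPtt => tttPttt => tttgPgttt => tttggPggttt => tttggtPtggttt => tttggttPttggttt => tttggttgttggttt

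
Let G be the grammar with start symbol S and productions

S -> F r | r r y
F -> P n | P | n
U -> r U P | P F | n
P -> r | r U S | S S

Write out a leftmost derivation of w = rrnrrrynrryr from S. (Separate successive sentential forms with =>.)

S=>Fr=>Pr=>rUSr=>rPFSr=>rSSFSr=>rFrSFSr=>rPnrSFSr=>rrnrSFSr=>rrnrrryFSr=>rrnrrrynSr=>rrnrrrynrryr

S => Fr   [S -> F r]
Fr => Pr   [F -> P]
Pr => rUSr   [P -> r U S]
rUSr => rPFSr   [U -> P F]
rPFSr => rSSFSr   [P -> S S]
rSSFSr => rFrSFSr   [S -> F r]
rFrSFSr => rPnrSFSr   [F -> P n]
rPnrSFSr => rrnrSFSr   [P -> r]
rrnrSFSr => rrnrrryFSr   [S -> r r y]
rrnrrryFSr => rrnrrrynSr   [F -> n]
rrnrrrynSr => rrnrrrynrryr   [S -> r r y]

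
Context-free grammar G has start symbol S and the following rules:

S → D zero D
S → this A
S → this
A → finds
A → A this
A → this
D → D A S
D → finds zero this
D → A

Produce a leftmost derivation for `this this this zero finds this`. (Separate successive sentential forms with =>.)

S => D zero D => A zero D => A this zero D => A this this zero D => this this this zero D => this this this zero A => this this this zero A this => this this this zero finds this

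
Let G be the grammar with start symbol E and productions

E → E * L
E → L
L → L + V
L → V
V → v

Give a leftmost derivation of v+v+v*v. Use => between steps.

E => E*L   [E → E * L]
E*L => L*L   [E → L]
L*L => L+V*L   [L → L + V]
L+V*L => L+V+V*L   [L → L + V]
L+V+V*L => V+V+V*L   [L → V]
V+V+V*L => v+V+V*L   [V → v]
v+V+V*L => v+v+V*L   [V → v]
v+v+V*L => v+v+v*L   [V → v]
v+v+v*L => v+v+v*V   [L → V]
v+v+v*V => v+v+v*v   [V → v]

E=>E*L=>L*L=>L+V*L=>L+V+V*L=>V+V+V*L=>v+V+V*L=>v+v+V*L=>v+v+v*L=>v+v+v*V=>v+v+v*v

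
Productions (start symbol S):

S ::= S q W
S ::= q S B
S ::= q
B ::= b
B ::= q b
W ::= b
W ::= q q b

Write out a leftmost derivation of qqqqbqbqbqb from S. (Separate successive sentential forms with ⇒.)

S ⇒ qSB   [S ::= q S B]
qSB ⇒ qqSBB   [S ::= q S B]
qqSBB ⇒ qqSqWBB   [S ::= S q W]
qqSqWBB ⇒ qqSqWqWBB   [S ::= S q W]
qqSqWqWBB ⇒ qqqqWqWBB   [S ::= q]
qqqqWqWBB ⇒ qqqqbqWBB   [W ::= b]
qqqqbqWBB ⇒ qqqqbqbBB   [W ::= b]
qqqqbqbBB ⇒ qqqqbqbqbB   [B ::= q b]
qqqqbqbqbB ⇒ qqqqbqbqbqb   [B ::= q b]

S⇒qSB⇒qqSBB⇒qqSqWBB⇒qqSqWqWBB⇒qqqqWqWBB⇒qqqqbqWBB⇒qqqqbqbBB⇒qqqqbqbqbB⇒qqqqbqbqbqb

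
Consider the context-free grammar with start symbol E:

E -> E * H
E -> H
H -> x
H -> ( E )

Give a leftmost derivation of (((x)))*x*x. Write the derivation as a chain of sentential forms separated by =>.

E => E*H   [E -> E * H]
E*H => E*H*H   [E -> E * H]
E*H*H => H*H*H   [E -> H]
H*H*H => (E)*H*H   [H -> ( E )]
(E)*H*H => (H)*H*H   [E -> H]
(H)*H*H => ((E))*H*H   [H -> ( E )]
((E))*H*H => ((H))*H*H   [E -> H]
((H))*H*H => (((E)))*H*H   [H -> ( E )]
(((E)))*H*H => (((H)))*H*H   [E -> H]
(((H)))*H*H => (((x)))*H*H   [H -> x]
(((x)))*H*H => (((x)))*x*H   [H -> x]
(((x)))*x*H => (((x)))*x*x   [H -> x]

E=>E*H=>E*H*H=>H*H*H=>(E)*H*H=>(H)*H*H=>((E))*H*H=>((H))*H*H=>(((E)))*H*H=>(((H)))*H*H=>(((x)))*H*H=>(((x)))*x*H=>(((x)))*x*x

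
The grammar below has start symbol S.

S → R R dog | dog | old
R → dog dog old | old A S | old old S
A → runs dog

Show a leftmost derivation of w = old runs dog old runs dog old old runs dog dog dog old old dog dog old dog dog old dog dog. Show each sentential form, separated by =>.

S => R R dog => old A S R dog => old runs dog S R dog => old runs dog R R dog R dog => old runs dog old A S R dog R dog => old runs dog old runs dog S R dog R dog => old runs dog old runs dog old R dog R dog => old runs dog old runs dog old old A S dog R dog => old runs dog old runs dog old old runs dog S dog R dog => old runs dog old runs dog old old runs dog dog dog R dog => old runs dog old runs dog old old runs dog dog dog old old S dog => old runs dog old runs dog old old runs dog dog dog old old R R dog dog => old runs dog old runs dog old old runs dog dog dog old old dog dog old R dog dog => old runs dog old runs dog old old runs dog dog dog old old dog dog old dog dog old dog dog

S => R R dog   [S → R R dog]
R R dog => old A S R dog   [R → old A S]
old A S R dog => old runs dog S R dog   [A → runs dog]
old runs dog S R dog => old runs dog R R dog R dog   [S → R R dog]
old runs dog R R dog R dog => old runs dog old A S R dog R dog   [R → old A S]
old runs dog old A S R dog R dog => old runs dog old runs dog S R dog R dog   [A → runs dog]
old runs dog old runs dog S R dog R dog => old runs dog old runs dog old R dog R dog   [S → old]
old runs dog old runs dog old R dog R dog => old runs dog old runs dog old old A S dog R dog   [R → old A S]
old runs dog old runs dog old old A S dog R dog => old runs dog old runs dog old old runs dog S dog R dog   [A → runs dog]
old runs dog old runs dog old old runs dog S dog R dog => old runs dog old runs dog old old runs dog dog dog R dog   [S → dog]
old runs dog old runs dog old old runs dog dog dog R dog => old runs dog old runs dog old old runs dog dog dog old old S dog   [R → old old S]
old runs dog old runs dog old old runs dog dog dog old old S dog => old runs dog old runs dog old old runs dog dog dog old old R R dog dog   [S → R R dog]
old runs dog old runs dog old old runs dog dog dog old old R R dog dog => old runs dog old runs dog old old runs dog dog dog old old dog dog old R dog dog   [R → dog dog old]
old runs dog old runs dog old old runs dog dog dog old old dog dog old R dog dog => old runs dog old runs dog old old runs dog dog dog old old dog dog old dog dog old dog dog   [R → dog dog old]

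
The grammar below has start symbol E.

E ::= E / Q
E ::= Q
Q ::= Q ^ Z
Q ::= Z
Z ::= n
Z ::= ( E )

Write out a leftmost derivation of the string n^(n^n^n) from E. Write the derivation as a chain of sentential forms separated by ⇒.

E⇒Q⇒Q^Z⇒Z^Z⇒n^Z⇒n^(E)⇒n^(Q)⇒n^(Q^Z)⇒n^(Q^Z^Z)⇒n^(Z^Z^Z)⇒n^(n^Z^Z)⇒n^(n^n^Z)⇒n^(n^n^n)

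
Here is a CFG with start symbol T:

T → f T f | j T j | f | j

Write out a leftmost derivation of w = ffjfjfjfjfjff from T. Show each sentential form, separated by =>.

T => fTf => ffTff => ffjTjff => ffjfTfjff => ffjfjTjfjff => ffjfjfTfjfjff => ffjfjfjfjfjff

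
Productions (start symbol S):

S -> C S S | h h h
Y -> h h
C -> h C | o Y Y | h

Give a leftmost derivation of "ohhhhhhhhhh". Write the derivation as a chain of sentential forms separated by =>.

S => CSS   [S -> C S S]
CSS => oYYSS   [C -> o Y Y]
oYYSS => ohhYSS   [Y -> h h]
ohhYSS => ohhhhSS   [Y -> h h]
ohhhhSS => ohhhhhhhS   [S -> h h h]
ohhhhhhhS => ohhhhhhhhhh   [S -> h h h]

S=>CSS=>oYYSS=>ohhYSS=>ohhhhSS=>ohhhhhhhS=>ohhhhhhhhhh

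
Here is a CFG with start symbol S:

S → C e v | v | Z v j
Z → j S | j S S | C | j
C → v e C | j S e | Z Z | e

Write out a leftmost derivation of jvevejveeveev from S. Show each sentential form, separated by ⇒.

S ⇒ Cev ⇒ jSeev ⇒ jCeveev ⇒ jveCeveev ⇒ jveveCeveev ⇒ jvevejSeeveev ⇒ jvevejveeveev

S ⇒ Cev   [S → C e v]
Cev ⇒ jSeev   [C → j S e]
jSeev ⇒ jCeveev   [S → C e v]
jCeveev ⇒ jveCeveev   [C → v e C]
jveCeveev ⇒ jveveCeveev   [C → v e C]
jveveCeveev ⇒ jvevejSeeveev   [C → j S e]
jvevejSeeveev ⇒ jvevejveeveev   [S → v]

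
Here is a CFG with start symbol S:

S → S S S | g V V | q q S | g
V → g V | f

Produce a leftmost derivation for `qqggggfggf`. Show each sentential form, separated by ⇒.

S ⇒ qqS   [S → q q S]
qqS ⇒ qqgVV   [S → g V V]
qqgVV ⇒ qqggVV   [V → g V]
qqggVV ⇒ qqgggVV   [V → g V]
qqgggVV ⇒ qqggggVV   [V → g V]
qqggggVV ⇒ qqggggfV   [V → f]
qqggggfV ⇒ qqggggfgV   [V → g V]
qqggggfgV ⇒ qqggggfggV   [V → g V]
qqggggfggV ⇒ qqggggfggf   [V → f]

S ⇒ qqS ⇒ qqgVV ⇒ qqggVV ⇒ qqgggVV ⇒ qqggggVV ⇒ qqggggfV ⇒ qqggggfgV ⇒ qqggggfggV ⇒ qqggggfggf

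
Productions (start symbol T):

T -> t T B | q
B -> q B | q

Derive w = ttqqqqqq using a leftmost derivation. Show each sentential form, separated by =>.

T=>tTB=>ttTBB=>ttqBB=>ttqqBB=>ttqqqBB=>ttqqqqBB=>ttqqqqqB=>ttqqqqqq

T => tTB   [T -> t T B]
tTB => ttTBB   [T -> t T B]
ttTBB => ttqBB   [T -> q]
ttqBB => ttqqBB   [B -> q B]
ttqqBB => ttqqqBB   [B -> q B]
ttqqqBB => ttqqqqBB   [B -> q B]
ttqqqqBB => ttqqqqqB   [B -> q]
ttqqqqqB => ttqqqqqq   [B -> q]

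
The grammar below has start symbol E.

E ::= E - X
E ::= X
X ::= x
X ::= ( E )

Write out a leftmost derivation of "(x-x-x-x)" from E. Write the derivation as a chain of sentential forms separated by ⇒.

E⇒X⇒(E)⇒(E-X)⇒(E-X-X)⇒(E-X-X-X)⇒(X-X-X-X)⇒(x-X-X-X)⇒(x-x-X-X)⇒(x-x-x-X)⇒(x-x-x-x)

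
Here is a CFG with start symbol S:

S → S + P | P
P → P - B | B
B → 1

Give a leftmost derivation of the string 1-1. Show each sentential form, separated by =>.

S => P => P-B => B-B => 1-B => 1-1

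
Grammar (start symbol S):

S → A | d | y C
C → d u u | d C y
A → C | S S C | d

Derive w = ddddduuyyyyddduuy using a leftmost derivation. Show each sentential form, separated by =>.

S => A => SSC => ASC => CSC => dCySC => ddCyySC => dddCyyySC => ddddCyyyySC => ddddduuyyyySC => ddddduuyyyydC => ddddduuyyyyddCy => ddddduuyyyyddduuy

S => A   [S → A]
A => SSC   [A → S S C]
SSC => ASC   [S → A]
ASC => CSC   [A → C]
CSC => dCySC   [C → d C y]
dCySC => ddCyySC   [C → d C y]
ddCyySC => dddCyyySC   [C → d C y]
dddCyyySC => ddddCyyyySC   [C → d C y]
ddddCyyyySC => ddddduuyyyySC   [C → d u u]
ddddduuyyyySC => ddddduuyyyydC   [S → d]
ddddduuyyyydC => ddddduuyyyyddCy   [C → d C y]
ddddduuyyyyddCy => ddddduuyyyyddduuy   [C → d u u]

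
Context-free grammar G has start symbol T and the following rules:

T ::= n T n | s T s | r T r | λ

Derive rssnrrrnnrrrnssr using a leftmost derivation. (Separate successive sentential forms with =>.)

T=>rTr=>rsTsr=>rssTssr=>rssnTnssr=>rssnrTrnssr=>rssnrrTrrnssr=>rssnrrrTrrrnssr=>rssnrrrnTnrrrnssr=>rssnrrrnnrrrnssr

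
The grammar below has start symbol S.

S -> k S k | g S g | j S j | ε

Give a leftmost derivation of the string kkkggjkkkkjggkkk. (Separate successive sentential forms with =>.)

S => kSk   [S -> k S k]
kSk => kkSkk   [S -> k S k]
kkSkk => kkkSkkk   [S -> k S k]
kkkSkkk => kkkgSgkkk   [S -> g S g]
kkkgSgkkk => kkkggSggkkk   [S -> g S g]
kkkggSggkkk => kkkggjSjggkkk   [S -> j S j]
kkkggjSjggkkk => kkkggjkSkjggkkk   [S -> k S k]
kkkggjkSkjggkkk => kkkggjkkSkkjggkkk   [S -> k S k]
kkkggjkkSkkjggkkk => kkkggjkkkkjggkkk   [S -> ε]

S => kSk => kkSkk => kkkSkkk => kkkgSgkkk => kkkggSggkkk => kkkggjSjggkkk => kkkggjkSkjggkkk => kkkggjkkSkkjggkkk => kkkggjkkkkjggkkk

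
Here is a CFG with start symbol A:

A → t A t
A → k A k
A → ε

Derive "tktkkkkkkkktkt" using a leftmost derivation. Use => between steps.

A => tAt => tkAkt => tktAtkt => tktkAktkt => tktkkAkktkt => tktkkkAkkktkt => tktkkkkAkkkktkt => tktkkkkkkkktkt

A => tAt   [A → t A t]
tAt => tkAkt   [A → k A k]
tkAkt => tktAtkt   [A → t A t]
tktAtkt => tktkAktkt   [A → k A k]
tktkAktkt => tktkkAkktkt   [A → k A k]
tktkkAkktkt => tktkkkAkkktkt   [A → k A k]
tktkkkAkkktkt => tktkkkkAkkkktkt   [A → k A k]
tktkkkkAkkkktkt => tktkkkkkkkktkt   [A → ε]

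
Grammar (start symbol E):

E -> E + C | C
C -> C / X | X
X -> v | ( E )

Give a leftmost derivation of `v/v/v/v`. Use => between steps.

E=>C=>C/X=>C/X/X=>C/X/X/X=>X/X/X/X=>v/X/X/X=>v/v/X/X=>v/v/v/X=>v/v/v/v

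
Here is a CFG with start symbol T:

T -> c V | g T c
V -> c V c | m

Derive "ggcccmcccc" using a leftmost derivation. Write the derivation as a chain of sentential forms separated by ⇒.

T ⇒ gTc   [T -> g T c]
gTc ⇒ ggTcc   [T -> g T c]
ggTcc ⇒ ggcVcc   [T -> c V]
ggcVcc ⇒ ggccVccc   [V -> c V c]
ggccVccc ⇒ ggcccVcccc   [V -> c V c]
ggcccVcccc ⇒ ggcccmcccc   [V -> m]

T⇒gTc⇒ggTcc⇒ggcVcc⇒ggccVccc⇒ggcccVcccc⇒ggcccmcccc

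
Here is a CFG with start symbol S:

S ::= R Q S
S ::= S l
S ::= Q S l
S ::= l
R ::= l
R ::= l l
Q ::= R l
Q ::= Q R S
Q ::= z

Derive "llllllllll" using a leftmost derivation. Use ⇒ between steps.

S ⇒ RQS   [S ::= R Q S]
RQS ⇒ lQS   [R ::= l]
lQS ⇒ lQRSS   [Q ::= Q R S]
lQRSS ⇒ lRlRSS   [Q ::= R l]
lRlRSS ⇒ lllRSS   [R ::= l]
lllRSS ⇒ llllSS   [R ::= l]
llllSS ⇒ llllRQSS   [S ::= R Q S]
llllRQSS ⇒ llllllQSS   [R ::= l l]
llllllQSS ⇒ llllllRlSS   [Q ::= R l]
llllllRlSS ⇒ llllllllSS   [R ::= l]
llllllllSS ⇒ lllllllllS   [S ::= l]
lllllllllS ⇒ llllllllll   [S ::= l]

S ⇒ RQS ⇒ lQS ⇒ lQRSS ⇒ lRlRSS ⇒ lllRSS ⇒ llllSS ⇒ llllRQSS ⇒ llllllQSS ⇒ llllllRlSS ⇒ llllllllSS ⇒ lllllllllS ⇒ llllllllll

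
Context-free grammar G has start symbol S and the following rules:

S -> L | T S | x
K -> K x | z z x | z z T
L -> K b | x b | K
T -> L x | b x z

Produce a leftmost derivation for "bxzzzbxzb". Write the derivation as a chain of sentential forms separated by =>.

S => TS   [S -> T S]
TS => bxzS   [T -> b x z]
bxzS => bxzL   [S -> L]
bxzL => bxzKb   [L -> K b]
bxzKb => bxzzzTb   [K -> z z T]
bxzzzTb => bxzzzbxzb   [T -> b x z]

S=>TS=>bxzS=>bxzL=>bxzKb=>bxzzzTb=>bxzzzbxzb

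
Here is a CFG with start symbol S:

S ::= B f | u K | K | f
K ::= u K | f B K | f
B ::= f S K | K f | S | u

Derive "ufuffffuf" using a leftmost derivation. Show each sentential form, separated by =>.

S=>uK=>ufBK=>ufKfK=>ufuKfK=>ufufBKfK=>ufufSKfK=>ufuffKfK=>ufuffffK=>ufuffffuK=>ufuffffuf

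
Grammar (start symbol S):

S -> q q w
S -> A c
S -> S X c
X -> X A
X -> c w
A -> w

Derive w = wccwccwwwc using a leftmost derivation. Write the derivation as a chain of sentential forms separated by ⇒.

S ⇒ SXc ⇒ SXcXc ⇒ AcXcXc ⇒ wcXcXc ⇒ wccwcXc ⇒ wccwcXAc ⇒ wccwcXAAc ⇒ wccwccwAAc ⇒ wccwccwwAc ⇒ wccwccwwwc

S ⇒ SXc   [S -> S X c]
SXc ⇒ SXcXc   [S -> S X c]
SXcXc ⇒ AcXcXc   [S -> A c]
AcXcXc ⇒ wcXcXc   [A -> w]
wcXcXc ⇒ wccwcXc   [X -> c w]
wccwcXc ⇒ wccwcXAc   [X -> X A]
wccwcXAc ⇒ wccwcXAAc   [X -> X A]
wccwcXAAc ⇒ wccwccwAAc   [X -> c w]
wccwccwAAc ⇒ wccwccwwAc   [A -> w]
wccwccwwAc ⇒ wccwccwwwc   [A -> w]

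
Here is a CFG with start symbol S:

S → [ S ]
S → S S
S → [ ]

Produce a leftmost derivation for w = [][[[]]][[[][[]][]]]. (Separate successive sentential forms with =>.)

S => SS => []S => []SS => [][S]S => [][[S]]S => [][[[]]]S => [][[[]]][S] => [][[[]]][[S]] => [][[[]]][[SS]] => [][[[]]][[[]S]] => [][[[]]][[[]SS]] => [][[[]]][[[][S]S]] => [][[[]]][[[][[]]S]] => [][[[]]][[[][[]][]]]

S => SS   [S → S S]
SS => []S   [S → [ ]]
[]S => []SS   [S → S S]
[]SS => [][S]S   [S → [ S ]]
[][S]S => [][[S]]S   [S → [ S ]]
[][[S]]S => [][[[]]]S   [S → [ ]]
[][[[]]]S => [][[[]]][S]   [S → [ S ]]
[][[[]]][S] => [][[[]]][[S]]   [S → [ S ]]
[][[[]]][[S]] => [][[[]]][[SS]]   [S → S S]
[][[[]]][[SS]] => [][[[]]][[[]S]]   [S → [ ]]
[][[[]]][[[]S]] => [][[[]]][[[]SS]]   [S → S S]
[][[[]]][[[]SS]] => [][[[]]][[[][S]S]]   [S → [ S ]]
[][[[]]][[[][S]S]] => [][[[]]][[[][[]]S]]   [S → [ ]]
[][[[]]][[[][[]]S]] => [][[[]]][[[][[]][]]]   [S → [ ]]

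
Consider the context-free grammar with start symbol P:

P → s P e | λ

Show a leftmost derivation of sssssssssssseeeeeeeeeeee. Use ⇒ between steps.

P ⇒ sPe   [P → s P e]
sPe ⇒ ssPee   [P → s P e]
ssPee ⇒ sssPeee   [P → s P e]
sssPeee ⇒ ssssPeeee   [P → s P e]
ssssPeeee ⇒ sssssPeeeee   [P → s P e]
sssssPeeeee ⇒ ssssssPeeeeee   [P → s P e]
ssssssPeeeeee ⇒ sssssssPeeeeeee   [P → s P e]
sssssssPeeeeeee ⇒ ssssssssPeeeeeeee   [P → s P e]
ssssssssPeeeeeeee ⇒ sssssssssPeeeeeeeee   [P → s P e]
sssssssssPeeeeeeeee ⇒ ssssssssssPeeeeeeeeee   [P → s P e]
ssssssssssPeeeeeeeeee ⇒ sssssssssssPeeeeeeeeeee   [P → s P e]
sssssssssssPeeeeeeeeeee ⇒ ssssssssssssPeeeeeeeeeeee   [P → s P e]
ssssssssssssPeeeeeeeeeeee ⇒ sssssssssssseeeeeeeeeeee   [P → λ]

P ⇒ sPe ⇒ ssPee ⇒ sssPeee ⇒ ssssPeeee ⇒ sssssPeeeee ⇒ ssssssPeeeeee ⇒ sssssssPeeeeeee ⇒ ssssssssPeeeeeeee ⇒ sssssssssPeeeeeeeee ⇒ ssssssssssPeeeeeeeeee ⇒ sssssssssssPeeeeeeeeeee ⇒ ssssssssssssPeeeeeeeeeeee ⇒ sssssssssssseeeeeeeeeeee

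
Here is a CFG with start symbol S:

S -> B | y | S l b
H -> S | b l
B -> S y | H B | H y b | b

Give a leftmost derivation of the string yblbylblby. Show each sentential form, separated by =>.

S=>B=>Sy=>Slby=>Slblby=>Blblby=>Sylblby=>Slbylblby=>Blbylblby=>HBlbylblby=>SBlbylblby=>yBlbylblby=>yblbylblby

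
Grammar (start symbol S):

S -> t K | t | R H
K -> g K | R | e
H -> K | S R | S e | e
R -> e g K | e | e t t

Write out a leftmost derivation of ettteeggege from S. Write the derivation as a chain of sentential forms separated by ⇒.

S ⇒ RH   [S -> R H]
RH ⇒ ettH   [R -> e t t]
ettH ⇒ ettSR   [H -> S R]
ettSR ⇒ etttKR   [S -> t K]
etttKR ⇒ ettteR   [K -> e]
ettteR ⇒ ettteegK   [R -> e g K]
ettteegK ⇒ ettteeggK   [K -> g K]
ettteeggK ⇒ ettteeggR   [K -> R]
ettteeggR ⇒ ettteeggegK   [R -> e g K]
ettteeggegK ⇒ ettteeggegR   [K -> R]
ettteeggegR ⇒ ettteeggege   [R -> e]

S⇒RH⇒ettH⇒ettSR⇒etttKR⇒ettteR⇒ettteegK⇒ettteeggK⇒ettteeggR⇒ettteeggegK⇒ettteeggegR⇒ettteeggege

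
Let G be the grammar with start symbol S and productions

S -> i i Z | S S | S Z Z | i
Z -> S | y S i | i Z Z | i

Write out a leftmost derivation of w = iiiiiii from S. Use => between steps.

S => SZZ   [S -> S Z Z]
SZZ => SZZZZ   [S -> S Z Z]
SZZZZ => SZZZZZZ   [S -> S Z Z]
SZZZZZZ => iZZZZZZ   [S -> i]
iZZZZZZ => iiZZZZZ   [Z -> i]
iiZZZZZ => iiiZZZZ   [Z -> i]
iiiZZZZ => iiiiZZZ   [Z -> i]
iiiiZZZ => iiiiiZZ   [Z -> i]
iiiiiZZ => iiiiiiZ   [Z -> i]
iiiiiiZ => iiiiiii   [Z -> i]

S => SZZ => SZZZZ => SZZZZZZ => iZZZZZZ => iiZZZZZ => iiiZZZZ => iiiiZZZ => iiiiiZZ => iiiiiiZ => iiiiiii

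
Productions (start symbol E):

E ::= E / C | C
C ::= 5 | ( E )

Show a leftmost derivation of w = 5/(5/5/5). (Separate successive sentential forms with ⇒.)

E ⇒ E/C   [E ::= E / C]
E/C ⇒ C/C   [E ::= C]
C/C ⇒ 5/C   [C ::= 5]
5/C ⇒ 5/(E)   [C ::= ( E )]
5/(E) ⇒ 5/(E/C)   [E ::= E / C]
5/(E/C) ⇒ 5/(E/C/C)   [E ::= E / C]
5/(E/C/C) ⇒ 5/(C/C/C)   [E ::= C]
5/(C/C/C) ⇒ 5/(5/C/C)   [C ::= 5]
5/(5/C/C) ⇒ 5/(5/5/C)   [C ::= 5]
5/(5/5/C) ⇒ 5/(5/5/5)   [C ::= 5]

E ⇒ E/C ⇒ C/C ⇒ 5/C ⇒ 5/(E) ⇒ 5/(E/C) ⇒ 5/(E/C/C) ⇒ 5/(C/C/C) ⇒ 5/(5/C/C) ⇒ 5/(5/5/C) ⇒ 5/(5/5/5)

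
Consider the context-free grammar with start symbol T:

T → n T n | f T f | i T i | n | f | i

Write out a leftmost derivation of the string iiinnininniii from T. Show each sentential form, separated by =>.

T => iTi => iiTii => iiiTiii => iiinTniii => iiinnTnniii => iiinniTinniii => iiinnininniii

T => iTi   [T → i T i]
iTi => iiTii   [T → i T i]
iiTii => iiiTiii   [T → i T i]
iiiTiii => iiinTniii   [T → n T n]
iiinTniii => iiinnTnniii   [T → n T n]
iiinnTnniii => iiinniTinniii   [T → i T i]
iiinniTinniii => iiinnininniii   [T → n]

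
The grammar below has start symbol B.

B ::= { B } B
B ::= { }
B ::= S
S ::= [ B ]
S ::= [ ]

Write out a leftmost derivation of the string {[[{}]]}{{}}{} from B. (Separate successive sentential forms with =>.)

B => {B}B   [B ::= { B } B]
{B}B => {S}B   [B ::= S]
{S}B => {[B]}B   [S ::= [ B ]]
{[B]}B => {[S]}B   [B ::= S]
{[S]}B => {[[B]]}B   [S ::= [ B ]]
{[[B]]}B => {[[{}]]}B   [B ::= { }]
{[[{}]]}B => {[[{}]]}{B}B   [B ::= { B } B]
{[[{}]]}{B}B => {[[{}]]}{{}}B   [B ::= { }]
{[[{}]]}{{}}B => {[[{}]]}{{}}{}   [B ::= { }]

B=>{B}B=>{S}B=>{[B]}B=>{[S]}B=>{[[B]]}B=>{[[{}]]}B=>{[[{}]]}{B}B=>{[[{}]]}{{}}B=>{[[{}]]}{{}}{}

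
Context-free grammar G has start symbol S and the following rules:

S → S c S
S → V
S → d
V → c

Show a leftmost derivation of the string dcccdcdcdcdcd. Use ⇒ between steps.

S ⇒ ScS   [S → S c S]
ScS ⇒ ScScS   [S → S c S]
ScScS ⇒ ScScScS   [S → S c S]
ScScScS ⇒ ScScScScS   [S → S c S]
ScScScScS ⇒ ScScScScScS   [S → S c S]
ScScScScScS ⇒ ScScScScScScS   [S → S c S]
ScScScScScScS ⇒ dcScScScScScS   [S → d]
dcScScScScScS ⇒ dcVcScScScScS   [S → V]
dcVcScScScScS ⇒ dcccScScScScS   [V → c]
dcccScScScScS ⇒ dcccdcScScScS   [S → d]
dcccdcScScScS ⇒ dcccdcdcScScS   [S → d]
dcccdcdcScScS ⇒ dcccdcdcdcScS   [S → d]
dcccdcdcdcScS ⇒ dcccdcdcdcdcS   [S → d]
dcccdcdcdcdcS ⇒ dcccdcdcdcdcd   [S → d]

S⇒ScS⇒ScScS⇒ScScScS⇒ScScScScS⇒ScScScScScS⇒ScScScScScScS⇒dcScScScScScS⇒dcVcScScScScS⇒dcccScScScScS⇒dcccdcScScScS⇒dcccdcdcScScS⇒dcccdcdcdcScS⇒dcccdcdcdcdcS⇒dcccdcdcdcdcd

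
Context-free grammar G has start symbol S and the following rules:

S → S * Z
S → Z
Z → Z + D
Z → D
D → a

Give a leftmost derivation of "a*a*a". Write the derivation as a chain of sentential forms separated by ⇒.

S ⇒ S*Z ⇒ S*Z*Z ⇒ Z*Z*Z ⇒ D*Z*Z ⇒ a*Z*Z ⇒ a*D*Z ⇒ a*a*Z ⇒ a*a*D ⇒ a*a*a

S ⇒ S*Z   [S → S * Z]
S*Z ⇒ S*Z*Z   [S → S * Z]
S*Z*Z ⇒ Z*Z*Z   [S → Z]
Z*Z*Z ⇒ D*Z*Z   [Z → D]
D*Z*Z ⇒ a*Z*Z   [D → a]
a*Z*Z ⇒ a*D*Z   [Z → D]
a*D*Z ⇒ a*a*Z   [D → a]
a*a*Z ⇒ a*a*D   [Z → D]
a*a*D ⇒ a*a*a   [D → a]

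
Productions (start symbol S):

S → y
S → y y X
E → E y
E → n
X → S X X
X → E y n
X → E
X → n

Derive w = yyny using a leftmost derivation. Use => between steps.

S => yyX   [S → y y X]
yyX => yyE   [X → E]
yyE => yyEy   [E → E y]
yyEy => yyny   [E → n]

S=>yyX=>yyE=>yyEy=>yyny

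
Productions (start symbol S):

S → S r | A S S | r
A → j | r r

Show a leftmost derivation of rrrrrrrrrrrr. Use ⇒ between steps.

S ⇒ ASS ⇒ rrSS ⇒ rrrS ⇒ rrrSr ⇒ rrrASSr ⇒ rrrrrSSr ⇒ rrrrrSrSr ⇒ rrrrrASSrSr ⇒ rrrrrrrSSrSr ⇒ rrrrrrrrSrSr ⇒ rrrrrrrrrrSr ⇒ rrrrrrrrrrrr

S ⇒ ASS   [S → A S S]
ASS ⇒ rrSS   [A → r r]
rrSS ⇒ rrrS   [S → r]
rrrS ⇒ rrrSr   [S → S r]
rrrSr ⇒ rrrASSr   [S → A S S]
rrrASSr ⇒ rrrrrSSr   [A → r r]
rrrrrSSr ⇒ rrrrrSrSr   [S → S r]
rrrrrSrSr ⇒ rrrrrASSrSr   [S → A S S]
rrrrrASSrSr ⇒ rrrrrrrSSrSr   [A → r r]
rrrrrrrSSrSr ⇒ rrrrrrrrSrSr   [S → r]
rrrrrrrrSrSr ⇒ rrrrrrrrrrSr   [S → r]
rrrrrrrrrrSr ⇒ rrrrrrrrrrrr   [S → r]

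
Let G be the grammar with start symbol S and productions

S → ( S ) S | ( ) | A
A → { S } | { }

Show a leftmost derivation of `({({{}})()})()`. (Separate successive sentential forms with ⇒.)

S ⇒ (S)S ⇒ (A)S ⇒ ({S})S ⇒ ({(S)S})S ⇒ ({(A)S})S ⇒ ({({S})S})S ⇒ ({({A})S})S ⇒ ({({{}})S})S ⇒ ({({{}})()})S ⇒ ({({{}})()})()

S ⇒ (S)S   [S → ( S ) S]
(S)S ⇒ (A)S   [S → A]
(A)S ⇒ ({S})S   [A → { S }]
({S})S ⇒ ({(S)S})S   [S → ( S ) S]
({(S)S})S ⇒ ({(A)S})S   [S → A]
({(A)S})S ⇒ ({({S})S})S   [A → { S }]
({({S})S})S ⇒ ({({A})S})S   [S → A]
({({A})S})S ⇒ ({({{}})S})S   [A → { }]
({({{}})S})S ⇒ ({({{}})()})S   [S → ( )]
({({{}})()})S ⇒ ({({{}})()})()   [S → ( )]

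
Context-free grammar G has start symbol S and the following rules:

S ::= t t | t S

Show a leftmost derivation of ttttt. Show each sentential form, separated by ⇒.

S ⇒ tS ⇒ ttS ⇒ tttS ⇒ ttttt

S ⇒ tS   [S ::= t S]
tS ⇒ ttS   [S ::= t S]
ttS ⇒ tttS   [S ::= t S]
tttS ⇒ ttttt   [S ::= t t]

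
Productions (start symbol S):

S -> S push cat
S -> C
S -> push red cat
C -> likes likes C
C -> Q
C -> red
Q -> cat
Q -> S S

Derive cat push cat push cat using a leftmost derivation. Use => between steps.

S => S push cat   [S -> S push cat]
S push cat => S push cat push cat   [S -> S push cat]
S push cat push cat => C push cat push cat   [S -> C]
C push cat push cat => Q push cat push cat   [C -> Q]
Q push cat push cat => cat push cat push cat   [Q -> cat]

S => S push cat => S push cat push cat => C push cat push cat => Q push cat push cat => cat push cat push cat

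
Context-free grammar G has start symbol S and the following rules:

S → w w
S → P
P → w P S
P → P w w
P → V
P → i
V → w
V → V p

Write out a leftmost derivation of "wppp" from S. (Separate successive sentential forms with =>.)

S => P => V => Vp => Vpp => Vppp => wppp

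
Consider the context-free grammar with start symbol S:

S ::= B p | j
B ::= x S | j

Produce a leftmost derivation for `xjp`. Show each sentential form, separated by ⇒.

S⇒Bp⇒xSp⇒xjp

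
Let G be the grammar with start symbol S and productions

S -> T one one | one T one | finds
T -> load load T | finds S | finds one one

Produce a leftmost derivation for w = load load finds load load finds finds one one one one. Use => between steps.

S => T one one   [S -> T one one]
T one one => load load T one one   [T -> load load T]
load load T one one => load load finds S one one   [T -> finds S]
load load finds S one one => load load finds T one one one one   [S -> T one one]
load load finds T one one one one => load load finds load load T one one one one   [T -> load load T]
load load finds load load T one one one one => load load finds load load finds S one one one one   [T -> finds S]
load load finds load load finds S one one one one => load load finds load load finds finds one one one one   [S -> finds]

S => T one one => load load T one one => load load finds S one one => load load finds T one one one one => load load finds load load T one one one one => load load finds load load finds S one one one one => load load finds load load finds finds one one one one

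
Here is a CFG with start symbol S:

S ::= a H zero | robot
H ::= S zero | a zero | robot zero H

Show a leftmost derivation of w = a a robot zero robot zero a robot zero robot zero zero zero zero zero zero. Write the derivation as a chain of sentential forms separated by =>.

S => a H zero => a S zero zero => a a H zero zero zero => a a robot zero H zero zero zero => a a robot zero robot zero H zero zero zero => a a robot zero robot zero S zero zero zero zero => a a robot zero robot zero a H zero zero zero zero zero => a a robot zero robot zero a robot zero H zero zero zero zero zero => a a robot zero robot zero a robot zero S zero zero zero zero zero zero => a a robot zero robot zero a robot zero robot zero zero zero zero zero zero

S => a H zero   [S ::= a H zero]
a H zero => a S zero zero   [H ::= S zero]
a S zero zero => a a H zero zero zero   [S ::= a H zero]
a a H zero zero zero => a a robot zero H zero zero zero   [H ::= robot zero H]
a a robot zero H zero zero zero => a a robot zero robot zero H zero zero zero   [H ::= robot zero H]
a a robot zero robot zero H zero zero zero => a a robot zero robot zero S zero zero zero zero   [H ::= S zero]
a a robot zero robot zero S zero zero zero zero => a a robot zero robot zero a H zero zero zero zero zero   [S ::= a H zero]
a a robot zero robot zero a H zero zero zero zero zero => a a robot zero robot zero a robot zero H zero zero zero zero zero   [H ::= robot zero H]
a a robot zero robot zero a robot zero H zero zero zero zero zero => a a robot zero robot zero a robot zero S zero zero zero zero zero zero   [H ::= S zero]
a a robot zero robot zero a robot zero S zero zero zero zero zero zero => a a robot zero robot zero a robot zero robot zero zero zero zero zero zero   [S ::= robot]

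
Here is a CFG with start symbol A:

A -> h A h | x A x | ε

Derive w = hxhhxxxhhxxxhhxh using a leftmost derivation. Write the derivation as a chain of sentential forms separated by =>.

A => hAh => hxAxh => hxhAhxh => hxhhAhhxh => hxhhxAxhhxh => hxhhxxAxxhhxh => hxhhxxxAxxxhhxh => hxhhxxxhAhxxxhhxh => hxhhxxxhhxxxhhxh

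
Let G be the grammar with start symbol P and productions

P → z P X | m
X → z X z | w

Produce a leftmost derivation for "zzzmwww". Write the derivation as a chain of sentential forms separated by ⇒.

P ⇒ zPX ⇒ zzPXX ⇒ zzzPXXX ⇒ zzzmXXX ⇒ zzzmwXX ⇒ zzzmwwX ⇒ zzzmwww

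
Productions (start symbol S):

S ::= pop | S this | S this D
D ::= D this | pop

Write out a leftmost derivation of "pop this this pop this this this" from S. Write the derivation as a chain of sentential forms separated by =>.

S => S this => S this D this => S this this D this => pop this this D this => pop this this D this this => pop this this D this this this => pop this this pop this this this

S => S this   [S ::= S this]
S this => S this D this   [S ::= S this D]
S this D this => S this this D this   [S ::= S this]
S this this D this => pop this this D this   [S ::= pop]
pop this this D this => pop this this D this this   [D ::= D this]
pop this this D this this => pop this this D this this this   [D ::= D this]
pop this this D this this this => pop this this pop this this this   [D ::= pop]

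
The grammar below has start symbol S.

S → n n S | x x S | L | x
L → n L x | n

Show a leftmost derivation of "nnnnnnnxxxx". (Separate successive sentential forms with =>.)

S => nnS => nnL => nnnLx => nnnnLxx => nnnnnLxxx => nnnnnnLxxxx => nnnnnnnxxxx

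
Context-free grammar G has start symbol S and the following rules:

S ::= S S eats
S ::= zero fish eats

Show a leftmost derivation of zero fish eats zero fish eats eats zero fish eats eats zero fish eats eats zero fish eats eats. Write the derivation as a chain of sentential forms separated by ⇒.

S ⇒ S S eats ⇒ S S eats S eats ⇒ S S eats S eats S eats ⇒ S S eats S eats S eats S eats ⇒ zero fish eats S eats S eats S eats S eats ⇒ zero fish eats zero fish eats eats S eats S eats S eats ⇒ zero fish eats zero fish eats eats zero fish eats eats S eats S eats ⇒ zero fish eats zero fish eats eats zero fish eats eats zero fish eats eats S eats ⇒ zero fish eats zero fish eats eats zero fish eats eats zero fish eats eats zero fish eats eats

S ⇒ S S eats   [S ::= S S eats]
S S eats ⇒ S S eats S eats   [S ::= S S eats]
S S eats S eats ⇒ S S eats S eats S eats   [S ::= S S eats]
S S eats S eats S eats ⇒ S S eats S eats S eats S eats   [S ::= S S eats]
S S eats S eats S eats S eats ⇒ zero fish eats S eats S eats S eats S eats   [S ::= zero fish eats]
zero fish eats S eats S eats S eats S eats ⇒ zero fish eats zero fish eats eats S eats S eats S eats   [S ::= zero fish eats]
zero fish eats zero fish eats eats S eats S eats S eats ⇒ zero fish eats zero fish eats eats zero fish eats eats S eats S eats   [S ::= zero fish eats]
zero fish eats zero fish eats eats zero fish eats eats S eats S eats ⇒ zero fish eats zero fish eats eats zero fish eats eats zero fish eats eats S eats   [S ::= zero fish eats]
zero fish eats zero fish eats eats zero fish eats eats zero fish eats eats S eats ⇒ zero fish eats zero fish eats eats zero fish eats eats zero fish eats eats zero fish eats eats   [S ::= zero fish eats]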